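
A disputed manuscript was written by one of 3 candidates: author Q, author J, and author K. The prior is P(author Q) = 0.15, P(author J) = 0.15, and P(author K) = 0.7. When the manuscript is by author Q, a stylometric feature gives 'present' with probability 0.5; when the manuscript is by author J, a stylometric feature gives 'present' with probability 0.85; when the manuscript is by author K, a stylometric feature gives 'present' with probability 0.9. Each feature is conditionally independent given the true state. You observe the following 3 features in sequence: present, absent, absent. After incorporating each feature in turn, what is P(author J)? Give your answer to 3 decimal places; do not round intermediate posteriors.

0.103

After 'present': normaliser = 0.5·0.1500 + 0.85·0.1500 + 0.9·0.7000; P(author Q) ≈ 0.0901, P(author J) ≈ 0.1532, P(author K) ≈ 0.7568
After 'absent': normaliser = 0.5·0.0901 + 0.15·0.1532 + 0.1·0.7568; P(author Q) ≈ 0.3135, P(author J) ≈ 0.1599, P(author K) ≈ 0.5266
After 'absent': normaliser = 0.5·0.3135 + 0.15·0.1599 + 0.1·0.5266; P(author Q) ≈ 0.6716, P(author J) ≈ 0.1028, P(author K) ≈ 0.2257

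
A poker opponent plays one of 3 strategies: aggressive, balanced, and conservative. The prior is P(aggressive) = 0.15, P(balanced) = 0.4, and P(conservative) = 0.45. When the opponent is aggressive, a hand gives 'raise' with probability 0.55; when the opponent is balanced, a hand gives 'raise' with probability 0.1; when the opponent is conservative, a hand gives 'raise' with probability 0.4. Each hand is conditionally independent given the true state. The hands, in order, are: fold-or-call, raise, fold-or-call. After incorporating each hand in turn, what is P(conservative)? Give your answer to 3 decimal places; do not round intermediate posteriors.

After 'fold-or-call': normaliser = 0.45·0.1500 + 0.9·0.4000 + 0.6·0.4500; P(aggressive) ≈ 0.0968, P(balanced) ≈ 0.5161, P(conservative) ≈ 0.3871
After 'raise': normaliser = 0.55·0.0968 + 0.1·0.5161 + 0.4·0.3871; P(aggressive) ≈ 0.2050, P(balanced) ≈ 0.1988, P(conservative) ≈ 0.5963
After 'fold-or-call': normaliser = 0.45·0.2050 + 0.9·0.1988 + 0.6·0.5963; P(aggressive) ≈ 0.1467, P(balanced) ≈ 0.2844, P(conservative) ≈ 0.5689

0.569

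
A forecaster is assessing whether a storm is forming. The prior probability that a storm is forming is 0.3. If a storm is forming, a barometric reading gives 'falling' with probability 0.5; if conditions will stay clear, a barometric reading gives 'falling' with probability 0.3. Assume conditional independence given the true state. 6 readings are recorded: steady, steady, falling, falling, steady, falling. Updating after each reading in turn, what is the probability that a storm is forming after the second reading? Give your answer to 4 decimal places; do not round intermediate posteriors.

0.1794

Each posterior becomes the prior for the next update.
After 'steady': P(storm) = 0.5·0.3000 / (0.5·0.3000 + 0.7·0.7000) ≈ 0.2344
After 'steady': P(storm) = 0.5·0.2344 / (0.5·0.2344 + 0.7·0.7656) ≈ 0.1794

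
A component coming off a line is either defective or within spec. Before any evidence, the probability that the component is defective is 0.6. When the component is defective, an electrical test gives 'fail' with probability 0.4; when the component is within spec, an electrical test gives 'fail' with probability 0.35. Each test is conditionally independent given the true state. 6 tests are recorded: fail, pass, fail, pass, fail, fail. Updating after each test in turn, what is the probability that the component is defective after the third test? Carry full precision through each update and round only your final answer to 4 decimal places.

After 'fail': P(defective) = 0.4·0.6000 / (0.4·0.6000 + 0.35·0.4000) ≈ 0.6316
After 'pass': P(defective) = 0.6·0.6316 / (0.6·0.6316 + 0.65·0.3684) ≈ 0.6128
After 'fail': P(defective) = 0.4·0.6128 / (0.4·0.6128 + 0.35·0.3872) ≈ 0.6439

0.6439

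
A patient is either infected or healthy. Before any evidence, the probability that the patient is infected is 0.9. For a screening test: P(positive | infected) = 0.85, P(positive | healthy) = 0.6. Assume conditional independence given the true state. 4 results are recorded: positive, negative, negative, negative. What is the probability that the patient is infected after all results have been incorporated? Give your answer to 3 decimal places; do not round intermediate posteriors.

Each posterior becomes the prior for the next update.
After 'positive': P(infected) = 0.85·0.9000 / (0.85·0.9000 + 0.6·0.1000) ≈ 0.9273
After 'negative': P(infected) = 0.15·0.9273 / (0.15·0.9273 + 0.4·0.0727) ≈ 0.8270
After 'negative': P(infected) = 0.15·0.8270 / (0.15·0.8270 + 0.4·0.1730) ≈ 0.6420
After 'negative': P(infected) = 0.15·0.6420 / (0.15·0.6420 + 0.4·0.3580) ≈ 0.4020

0.402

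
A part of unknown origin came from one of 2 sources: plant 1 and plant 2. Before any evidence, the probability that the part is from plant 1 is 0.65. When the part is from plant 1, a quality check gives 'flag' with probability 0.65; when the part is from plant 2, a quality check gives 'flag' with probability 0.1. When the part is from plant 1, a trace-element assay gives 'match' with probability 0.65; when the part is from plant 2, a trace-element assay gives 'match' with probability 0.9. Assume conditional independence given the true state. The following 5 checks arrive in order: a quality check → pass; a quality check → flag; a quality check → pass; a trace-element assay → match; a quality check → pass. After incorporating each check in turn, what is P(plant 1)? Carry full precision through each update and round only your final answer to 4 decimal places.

Apply Bayes' rule sequentially, carrying P(plant 1) forward.
After a quality check='pass': P(plant 1) = 0.35·0.6500 / (0.35·0.6500 + 0.9·0.3500) ≈ 0.4194
After a quality check='flag': P(plant 1) = 0.65·0.4194 / (0.65·0.4194 + 0.1·0.5806) ≈ 0.8244
After a quality check='pass': P(plant 1) = 0.35·0.8244 / (0.35·0.8244 + 0.9·0.1756) ≈ 0.6461
After a trace-element assay='match': P(plant 1) = 0.65·0.6461 / (0.65·0.6461 + 0.9·0.3539) ≈ 0.5687
After a quality check='pass': P(plant 1) = 0.35·0.5687 / (0.35·0.5687 + 0.9·0.4313) ≈ 0.3390

0.3390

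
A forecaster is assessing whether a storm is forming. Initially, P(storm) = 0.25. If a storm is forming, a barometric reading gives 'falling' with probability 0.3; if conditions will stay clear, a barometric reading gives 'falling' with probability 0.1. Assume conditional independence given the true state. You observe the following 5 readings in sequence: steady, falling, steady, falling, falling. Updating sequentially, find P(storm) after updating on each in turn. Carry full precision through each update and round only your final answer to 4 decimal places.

Each posterior becomes the prior for the next update.
After 'steady': P(storm) = 0.7·0.2500 / (0.7·0.2500 + 0.9·0.7500) ≈ 0.2059
After 'falling': P(storm) = 0.3·0.2059 / (0.3·0.2059 + 0.1·0.7941) ≈ 0.4375
After 'steady': P(storm) = 0.7·0.4375 / (0.7·0.4375 + 0.9·0.5625) ≈ 0.3769
After 'falling': P(storm) = 0.3·0.3769 / (0.3·0.3769 + 0.1·0.6231) ≈ 0.6447
After 'falling': P(storm) = 0.3·0.6447 / (0.3·0.6447 + 0.1·0.3553) ≈ 0.8448

0.8448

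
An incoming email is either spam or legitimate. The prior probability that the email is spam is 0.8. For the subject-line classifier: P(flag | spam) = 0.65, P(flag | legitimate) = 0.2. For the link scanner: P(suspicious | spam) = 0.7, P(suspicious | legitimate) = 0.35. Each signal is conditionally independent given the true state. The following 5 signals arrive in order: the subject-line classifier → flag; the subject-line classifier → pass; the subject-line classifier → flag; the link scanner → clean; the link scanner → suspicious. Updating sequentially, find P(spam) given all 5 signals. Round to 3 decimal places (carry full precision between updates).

0.945

After the subject-line classifier='flag': P(spam) = 0.65·0.8000 / (0.65·0.8000 + 0.2·0.2000) ≈ 0.9286
After the subject-line classifier='pass': P(spam) = 0.35·0.9286 / (0.35·0.9286 + 0.8·0.0714) ≈ 0.8505
After the subject-line classifier='flag': P(spam) = 0.65·0.8505 / (0.65·0.8505 + 0.2·0.1495) ≈ 0.9487
After the link scanner='clean': P(spam) = 0.3·0.9487 / (0.3·0.9487 + 0.65·0.0513) ≈ 0.8951
After the link scanner='suspicious': P(spam) = 0.7·0.8951 / (0.7·0.8951 + 0.35·0.1049) ≈ 0.9446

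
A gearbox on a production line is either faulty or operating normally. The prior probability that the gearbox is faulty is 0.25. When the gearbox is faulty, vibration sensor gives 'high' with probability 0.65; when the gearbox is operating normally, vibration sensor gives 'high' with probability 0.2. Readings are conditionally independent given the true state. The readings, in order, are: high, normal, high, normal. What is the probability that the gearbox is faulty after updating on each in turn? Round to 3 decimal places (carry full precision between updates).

0.403

After 'high': P(faulty) = 0.65·0.2500 / (0.65·0.2500 + 0.2·0.7500) ≈ 0.5200
After 'normal': P(faulty) = 0.35·0.5200 / (0.35·0.5200 + 0.8·0.4800) ≈ 0.3216
After 'high': P(faulty) = 0.65·0.3216 / (0.65·0.3216 + 0.2·0.6784) ≈ 0.6064
After 'normal': P(faulty) = 0.35·0.6064 / (0.35·0.6064 + 0.8·0.3936) ≈ 0.4026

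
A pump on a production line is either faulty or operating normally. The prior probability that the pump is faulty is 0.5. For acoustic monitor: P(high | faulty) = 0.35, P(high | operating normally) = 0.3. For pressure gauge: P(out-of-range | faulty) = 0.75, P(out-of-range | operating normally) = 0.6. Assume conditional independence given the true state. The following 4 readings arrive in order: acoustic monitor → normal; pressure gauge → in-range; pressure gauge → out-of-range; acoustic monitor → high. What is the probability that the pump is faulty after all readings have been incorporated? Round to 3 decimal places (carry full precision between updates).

Each posterior becomes the prior for the next update.
After acoustic monitor='normal': P(faulty) = 0.65·0.5000 / (0.65·0.5000 + 0.7·0.5000) ≈ 0.4815
After pressure gauge='in-range': P(faulty) = 0.25·0.4815 / (0.25·0.4815 + 0.4·0.5185) ≈ 0.3672
After pressure gauge='out-of-range': P(faulty) = 0.75·0.3672 / (0.75·0.3672 + 0.6·0.6328) ≈ 0.4204
After acoustic monitor='high': P(faulty) = 0.35·0.4204 / (0.35·0.4204 + 0.3·0.5796) ≈ 0.4584

0.458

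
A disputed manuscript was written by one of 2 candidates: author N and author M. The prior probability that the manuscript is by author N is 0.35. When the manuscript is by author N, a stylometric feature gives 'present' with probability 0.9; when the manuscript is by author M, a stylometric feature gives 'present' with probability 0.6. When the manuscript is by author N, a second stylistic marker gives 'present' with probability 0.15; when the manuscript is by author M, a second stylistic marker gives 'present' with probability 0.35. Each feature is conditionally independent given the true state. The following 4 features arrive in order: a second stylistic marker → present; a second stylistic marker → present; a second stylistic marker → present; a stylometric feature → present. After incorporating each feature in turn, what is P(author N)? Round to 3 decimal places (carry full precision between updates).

After a second stylistic marker='present': P(author N) = 0.15·0.3500 / (0.15·0.3500 + 0.35·0.6500) ≈ 0.1875
After a second stylistic marker='present': P(author N) = 0.15·0.1875 / (0.15·0.1875 + 0.35·0.8125) ≈ 0.0900
After a second stylistic marker='present': P(author N) = 0.15·0.0900 / (0.15·0.0900 + 0.35·0.9100) ≈ 0.0407
After a stylometric feature='present': P(author N) = 0.9·0.0407 / (0.9·0.0407 + 0.6·0.9593) ≈ 0.0598

0.060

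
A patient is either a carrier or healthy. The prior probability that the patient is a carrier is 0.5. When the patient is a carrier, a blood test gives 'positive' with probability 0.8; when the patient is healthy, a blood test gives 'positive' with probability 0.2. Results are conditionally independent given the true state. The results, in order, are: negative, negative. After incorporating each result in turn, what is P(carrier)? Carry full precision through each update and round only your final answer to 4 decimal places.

0.0588

Apply Bayes' rule sequentially, carrying P(carrier) forward.
After 'negative': P(carrier) = 0.2·0.5000 / (0.2·0.5000 + 0.8·0.5000) ≈ 0.2000
After 'negative': P(carrier) = 0.2·0.2000 / (0.2·0.2000 + 0.8·0.8000) ≈ 0.0588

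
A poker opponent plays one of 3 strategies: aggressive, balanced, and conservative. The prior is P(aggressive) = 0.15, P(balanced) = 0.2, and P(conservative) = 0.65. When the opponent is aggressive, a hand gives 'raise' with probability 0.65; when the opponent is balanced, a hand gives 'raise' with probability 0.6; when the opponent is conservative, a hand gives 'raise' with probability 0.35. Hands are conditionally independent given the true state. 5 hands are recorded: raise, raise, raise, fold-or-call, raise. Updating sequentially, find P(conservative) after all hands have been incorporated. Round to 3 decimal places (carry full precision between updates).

After 'raise': normaliser = 0.65·0.1500 + 0.6·0.2000 + 0.35·0.6500; P(aggressive) ≈ 0.2191, P(balanced) ≈ 0.2697, P(conservative) ≈ 0.5112
After 'raise': normaliser = 0.65·0.2191 + 0.6·0.2697 + 0.35·0.5112; P(aggressive) ≈ 0.2948, P(balanced) ≈ 0.3349, P(conservative) ≈ 0.3703
After 'raise': normaliser = 0.65·0.2948 + 0.6·0.3349 + 0.35·0.3703; P(aggressive) ≈ 0.3669, P(balanced) ≈ 0.3848, P(conservative) ≈ 0.2482
After 'fold-or-call': normaliser = 0.35·0.3669 + 0.4·0.3848 + 0.65·0.2482; P(aggressive) ≈ 0.2894, P(balanced) ≈ 0.3469, P(conservative) ≈ 0.3637
After 'raise': normaliser = 0.65·0.2894 + 0.6·0.3469 + 0.35·0.3637; P(aggressive) ≈ 0.3593, P(balanced) ≈ 0.3976, P(conservative) ≈ 0.2431

0.243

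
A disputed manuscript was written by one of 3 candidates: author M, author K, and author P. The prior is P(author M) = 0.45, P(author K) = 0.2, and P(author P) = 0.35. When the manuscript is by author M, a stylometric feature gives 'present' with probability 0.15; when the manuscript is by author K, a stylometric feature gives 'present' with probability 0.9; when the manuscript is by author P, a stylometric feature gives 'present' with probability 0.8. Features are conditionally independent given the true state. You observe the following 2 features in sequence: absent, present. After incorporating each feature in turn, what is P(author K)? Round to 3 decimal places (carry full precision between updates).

Each posterior becomes the prior for the next update.
After 'absent': normaliser = 0.85·0.4500 + 0.1·0.2000 + 0.2·0.3500; P(author M) ≈ 0.8095, P(author K) ≈ 0.0423, P(author P) ≈ 0.1481
After 'present': normaliser = 0.15·0.8095 + 0.9·0.0423 + 0.8·0.1481; P(author M) ≈ 0.4367, P(author K) ≈ 0.1370, P(author P) ≈ 0.4263

0.137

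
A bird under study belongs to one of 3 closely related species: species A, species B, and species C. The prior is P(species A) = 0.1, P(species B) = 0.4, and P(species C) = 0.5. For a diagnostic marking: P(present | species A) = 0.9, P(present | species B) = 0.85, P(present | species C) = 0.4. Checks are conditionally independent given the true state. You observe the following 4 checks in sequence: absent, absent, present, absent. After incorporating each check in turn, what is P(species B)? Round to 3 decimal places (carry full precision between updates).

After 'absent': normaliser = 0.1·0.1000 + 0.15·0.4000 + 0.6·0.5000; P(species A) ≈ 0.0270, P(species B) ≈ 0.1622, P(species C) ≈ 0.8108
After 'absent': normaliser = 0.1·0.0270 + 0.15·0.1622 + 0.6·0.8108; P(species A) ≈ 0.0053, P(species B) ≈ 0.0474, P(species C) ≈ 0.9474
After 'present': normaliser = 0.9·0.0053 + 0.85·0.0474 + 0.4·0.9474; P(species A) ≈ 0.0112, P(species B) ≈ 0.0950, P(species C) ≈ 0.8939
After 'absent': normaliser = 0.1·0.0112 + 0.15·0.0950 + 0.6·0.8939; P(species A) ≈ 0.0020, P(species B) ≈ 0.0258, P(species C) ≈ 0.9722

0.026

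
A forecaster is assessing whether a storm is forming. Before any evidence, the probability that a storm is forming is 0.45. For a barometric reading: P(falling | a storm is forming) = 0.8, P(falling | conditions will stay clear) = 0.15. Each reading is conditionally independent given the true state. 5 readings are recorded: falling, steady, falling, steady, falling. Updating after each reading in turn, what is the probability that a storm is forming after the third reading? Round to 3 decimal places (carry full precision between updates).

After 'falling': P(storm) = 0.8·0.4500 / (0.8·0.4500 + 0.15·0.5500) ≈ 0.8136
After 'steady': P(storm) = 0.2·0.8136 / (0.2·0.8136 + 0.85·0.1864) ≈ 0.5066
After 'falling': P(storm) = 0.8·0.5066 / (0.8·0.5066 + 0.15·0.4934) ≈ 0.8456

0.846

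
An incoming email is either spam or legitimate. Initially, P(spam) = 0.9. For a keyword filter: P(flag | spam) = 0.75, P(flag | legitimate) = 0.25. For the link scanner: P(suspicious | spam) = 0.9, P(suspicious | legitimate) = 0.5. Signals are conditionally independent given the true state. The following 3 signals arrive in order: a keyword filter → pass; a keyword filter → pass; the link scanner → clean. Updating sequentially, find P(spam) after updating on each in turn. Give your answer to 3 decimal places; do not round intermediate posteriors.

Each posterior becomes the prior for the next update.
After a keyword filter='pass': P(spam) = 0.25·0.9000 / (0.25·0.9000 + 0.75·0.1000) ≈ 0.7500
After a keyword filter='pass': P(spam) = 0.25·0.7500 / (0.25·0.7500 + 0.75·0.2500) ≈ 0.5000
After the link scanner='clean': P(spam) = 0.1·0.5000 / (0.1·0.5000 + 0.5·0.5000) ≈ 0.1667

0.167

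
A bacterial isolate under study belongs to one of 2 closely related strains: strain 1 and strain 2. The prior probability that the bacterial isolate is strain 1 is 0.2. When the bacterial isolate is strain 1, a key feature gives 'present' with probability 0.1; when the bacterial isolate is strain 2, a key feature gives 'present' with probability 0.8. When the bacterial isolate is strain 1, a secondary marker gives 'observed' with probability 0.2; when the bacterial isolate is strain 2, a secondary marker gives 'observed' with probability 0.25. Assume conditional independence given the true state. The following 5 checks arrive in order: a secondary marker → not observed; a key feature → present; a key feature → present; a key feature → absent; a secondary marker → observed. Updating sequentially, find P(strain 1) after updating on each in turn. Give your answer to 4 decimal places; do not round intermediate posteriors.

0.0148

After a secondary marker='not observed': P(strain 1) = 0.8·0.2000 / (0.8·0.2000 + 0.75·0.8000) ≈ 0.2105
After a key feature='present': P(strain 1) = 0.1·0.2105 / (0.1·0.2105 + 0.8·0.7895) ≈ 0.0323
After a key feature='present': P(strain 1) = 0.1·0.0323 / (0.1·0.0323 + 0.8·0.9677) ≈ 0.0041
After a key feature='absent': P(strain 1) = 0.9·0.0041 / (0.9·0.0041 + 0.2·0.9959) ≈ 0.0184
After a secondary marker='observed': P(strain 1) = 0.2·0.0184 / (0.2·0.0184 + 0.25·0.9816) ≈ 0.0148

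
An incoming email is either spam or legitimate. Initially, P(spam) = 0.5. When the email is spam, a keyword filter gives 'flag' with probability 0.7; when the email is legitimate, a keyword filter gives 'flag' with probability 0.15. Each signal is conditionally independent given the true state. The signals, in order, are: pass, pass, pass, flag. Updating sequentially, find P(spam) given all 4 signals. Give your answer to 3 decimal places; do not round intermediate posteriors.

0.170

Each posterior becomes the prior for the next update.
After 'pass': P(spam) = 0.3·0.5000 / (0.3·0.5000 + 0.85·0.5000) ≈ 0.2609
After 'pass': P(spam) = 0.3·0.2609 / (0.3·0.2609 + 0.85·0.7391) ≈ 0.1108
After 'pass': P(spam) = 0.3·0.1108 / (0.3·0.1108 + 0.85·0.8892) ≈ 0.0421
After 'flag': P(spam) = 0.7·0.0421 / (0.7·0.0421 + 0.15·0.9579) ≈ 0.1702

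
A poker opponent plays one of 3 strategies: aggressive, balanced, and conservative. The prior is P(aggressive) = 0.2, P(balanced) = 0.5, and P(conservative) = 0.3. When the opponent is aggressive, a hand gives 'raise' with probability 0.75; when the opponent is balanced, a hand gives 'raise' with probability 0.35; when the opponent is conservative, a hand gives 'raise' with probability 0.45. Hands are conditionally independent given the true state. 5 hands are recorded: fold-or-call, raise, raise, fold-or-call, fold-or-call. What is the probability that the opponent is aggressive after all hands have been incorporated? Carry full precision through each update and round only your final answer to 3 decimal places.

0.061

After 'fold-or-call': normaliser = 0.25·0.2000 + 0.65·0.5000 + 0.55·0.3000; P(aggressive) ≈ 0.0926, P(balanced) ≈ 0.6019, P(conservative) ≈ 0.3056
After 'raise': normaliser = 0.75·0.0926 + 0.35·0.6019 + 0.45·0.3056; P(aggressive) ≈ 0.1663, P(balanced) ≈ 0.5044, P(conservative) ≈ 0.3293
After 'raise': normaliser = 0.75·0.1663 + 0.35·0.5044 + 0.45·0.3293; P(aggressive) ≈ 0.2775, P(balanced) ≈ 0.3928, P(conservative) ≈ 0.3297
After 'fold-or-call': normaliser = 0.25·0.2775 + 0.65·0.3928 + 0.55·0.3297; P(aggressive) ≈ 0.1371, P(balanced) ≈ 0.5046, P(conservative) ≈ 0.3583
After 'fold-or-call': normaliser = 0.25·0.1371 + 0.65·0.5046 + 0.55·0.3583; P(aggressive) ≈ 0.0613, P(balanced) ≈ 0.5864, P(conservative) ≈ 0.3523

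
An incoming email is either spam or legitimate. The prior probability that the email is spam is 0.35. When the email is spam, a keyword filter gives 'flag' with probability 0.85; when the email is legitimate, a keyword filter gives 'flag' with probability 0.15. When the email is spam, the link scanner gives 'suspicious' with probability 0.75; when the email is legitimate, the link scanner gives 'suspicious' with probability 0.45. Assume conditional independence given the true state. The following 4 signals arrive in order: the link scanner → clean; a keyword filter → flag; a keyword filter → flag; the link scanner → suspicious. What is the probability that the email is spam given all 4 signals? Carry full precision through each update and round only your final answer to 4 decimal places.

After the link scanner='clean': P(spam) = 0.25·0.3500 / (0.25·0.3500 + 0.55·0.6500) ≈ 0.1966
After a keyword filter='flag': P(spam) = 0.85·0.1966 / (0.85·0.1966 + 0.15·0.8034) ≈ 0.5811
After a keyword filter='flag': P(spam) = 0.85·0.5811 / (0.85·0.5811 + 0.15·0.4189) ≈ 0.8871
After the link scanner='suspicious': P(spam) = 0.75·0.8871 / (0.75·0.8871 + 0.45·0.1129) ≈ 0.9291

0.9291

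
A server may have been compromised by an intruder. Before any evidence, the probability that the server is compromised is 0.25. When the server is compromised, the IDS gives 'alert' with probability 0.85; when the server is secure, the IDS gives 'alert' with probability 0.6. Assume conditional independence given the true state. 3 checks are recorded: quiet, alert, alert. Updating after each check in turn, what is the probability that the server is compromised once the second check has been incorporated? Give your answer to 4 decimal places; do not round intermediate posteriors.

After 'quiet': P(compromised) = 0.15·0.2500 / (0.15·0.2500 + 0.4·0.7500) ≈ 0.1111
After 'alert': P(compromised) = 0.85·0.1111 / (0.85·0.1111 + 0.6·0.8889) ≈ 0.1504

0.1504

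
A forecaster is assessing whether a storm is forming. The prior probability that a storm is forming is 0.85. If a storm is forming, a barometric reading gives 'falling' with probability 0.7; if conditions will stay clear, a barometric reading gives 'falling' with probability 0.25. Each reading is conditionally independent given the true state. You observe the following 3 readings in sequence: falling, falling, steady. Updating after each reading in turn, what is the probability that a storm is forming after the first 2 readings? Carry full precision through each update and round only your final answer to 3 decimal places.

0.978

After 'falling': P(storm) = 0.7·0.8500 / (0.7·0.8500 + 0.25·0.1500) ≈ 0.9407
After 'falling': P(storm) = 0.7·0.9407 / (0.7·0.9407 + 0.25·0.0593) ≈ 0.9780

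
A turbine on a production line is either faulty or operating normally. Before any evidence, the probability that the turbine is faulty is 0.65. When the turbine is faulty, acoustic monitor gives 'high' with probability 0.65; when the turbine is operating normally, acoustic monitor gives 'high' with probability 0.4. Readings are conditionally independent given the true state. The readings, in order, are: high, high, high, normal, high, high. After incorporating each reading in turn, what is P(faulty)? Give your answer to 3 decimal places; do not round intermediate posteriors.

0.925

Each posterior becomes the prior for the next update.
After 'high': P(faulty) = 0.65·0.6500 / (0.65·0.6500 + 0.4·0.3500) ≈ 0.7511
After 'high': P(faulty) = 0.65·0.7511 / (0.65·0.7511 + 0.4·0.2489) ≈ 0.8306
After 'high': P(faulty) = 0.65·0.8306 / (0.65·0.8306 + 0.4·0.1694) ≈ 0.8885
After 'normal': P(faulty) = 0.35·0.8885 / (0.35·0.8885 + 0.6·0.1115) ≈ 0.8230
After 'high': P(faulty) = 0.65·0.8230 / (0.65·0.8230 + 0.4·0.1770) ≈ 0.8831
After 'high': P(faulty) = 0.65·0.8831 / (0.65·0.8831 + 0.4·0.1169) ≈ 0.9247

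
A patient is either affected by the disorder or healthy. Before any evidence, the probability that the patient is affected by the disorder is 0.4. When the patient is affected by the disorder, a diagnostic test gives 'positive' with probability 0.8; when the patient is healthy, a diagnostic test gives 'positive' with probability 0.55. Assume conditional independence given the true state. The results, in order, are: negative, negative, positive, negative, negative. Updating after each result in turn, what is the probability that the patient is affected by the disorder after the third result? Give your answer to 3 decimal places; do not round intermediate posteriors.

0.161

After 'negative': P(affected) = 0.2·0.4000 / (0.2·0.4000 + 0.45·0.6000) ≈ 0.2286
After 'negative': P(affected) = 0.2·0.2286 / (0.2·0.2286 + 0.45·0.7714) ≈ 0.1164
After 'positive': P(affected) = 0.8·0.1164 / (0.8·0.1164 + 0.55·0.8836) ≈ 0.1608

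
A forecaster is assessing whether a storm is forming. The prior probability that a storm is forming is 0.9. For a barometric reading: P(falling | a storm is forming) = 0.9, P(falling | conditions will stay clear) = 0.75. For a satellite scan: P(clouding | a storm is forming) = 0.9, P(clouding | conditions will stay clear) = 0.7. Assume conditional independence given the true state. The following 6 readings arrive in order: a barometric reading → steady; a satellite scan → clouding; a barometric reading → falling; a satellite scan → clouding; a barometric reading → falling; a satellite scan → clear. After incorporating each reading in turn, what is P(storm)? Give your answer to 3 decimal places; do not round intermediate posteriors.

After a barometric reading='steady': P(storm) = 0.1·0.9000 / (0.1·0.9000 + 0.25·0.1000) ≈ 0.7826
After a satellite scan='clouding': P(storm) = 0.9·0.7826 / (0.9·0.7826 + 0.7·0.2174) ≈ 0.8223
After a barometric reading='falling': P(storm) = 0.9·0.8223 / (0.9·0.8223 + 0.75·0.1777) ≈ 0.8474
After a satellite scan='clouding': P(storm) = 0.9·0.8474 / (0.9·0.8474 + 0.7·0.1526) ≈ 0.8772
After a barometric reading='falling': P(storm) = 0.9·0.8772 / (0.9·0.8772 + 0.75·0.1228) ≈ 0.8955
After a satellite scan='clear': P(storm) = 0.1·0.8955 / (0.1·0.8955 + 0.3·0.1045) ≈ 0.7407

0.741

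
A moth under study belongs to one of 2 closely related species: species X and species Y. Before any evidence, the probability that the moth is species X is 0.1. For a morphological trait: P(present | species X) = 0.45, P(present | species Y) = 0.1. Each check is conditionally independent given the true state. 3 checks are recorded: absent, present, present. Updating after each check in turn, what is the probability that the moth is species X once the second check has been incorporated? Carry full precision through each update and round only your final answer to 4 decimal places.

Apply Bayes' rule sequentially, carrying P(species X) forward.
After 'absent': P(species X) = 0.55·0.1000 / (0.55·0.1000 + 0.9·0.9000) ≈ 0.0636
After 'present': P(species X) = 0.45·0.0636 / (0.45·0.0636 + 0.1·0.9364) ≈ 0.2340

0.2340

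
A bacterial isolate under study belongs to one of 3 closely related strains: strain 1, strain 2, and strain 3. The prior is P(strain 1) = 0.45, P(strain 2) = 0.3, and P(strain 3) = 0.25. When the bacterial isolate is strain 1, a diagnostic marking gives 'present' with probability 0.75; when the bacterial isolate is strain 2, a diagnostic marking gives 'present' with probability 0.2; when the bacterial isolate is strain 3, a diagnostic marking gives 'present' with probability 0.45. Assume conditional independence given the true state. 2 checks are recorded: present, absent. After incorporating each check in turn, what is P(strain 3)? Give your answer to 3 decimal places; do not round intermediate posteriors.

Apply Bayes' rule sequentially, carrying P(strain 3) forward.
After 'present': normaliser = 0.75·0.4500 + 0.2·0.3000 + 0.45·0.2500; P(strain 1) ≈ 0.6618, P(strain 2) ≈ 0.1176, P(strain 3) ≈ 0.2206
After 'absent': normaliser = 0.25·0.6618 + 0.8·0.1176 + 0.55·0.2206; P(strain 1) ≈ 0.4344, P(strain 2) ≈ 0.2471, P(strain 3) ≈ 0.3185

0.319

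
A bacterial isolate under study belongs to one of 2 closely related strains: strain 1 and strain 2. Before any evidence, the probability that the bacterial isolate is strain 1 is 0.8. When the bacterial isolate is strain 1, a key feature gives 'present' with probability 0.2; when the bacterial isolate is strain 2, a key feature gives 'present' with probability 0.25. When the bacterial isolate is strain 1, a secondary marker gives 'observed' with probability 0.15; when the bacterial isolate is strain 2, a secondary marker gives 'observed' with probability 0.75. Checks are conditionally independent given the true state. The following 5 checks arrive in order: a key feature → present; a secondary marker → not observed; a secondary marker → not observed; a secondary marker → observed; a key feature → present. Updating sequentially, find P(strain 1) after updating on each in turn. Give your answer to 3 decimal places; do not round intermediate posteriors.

0.855

Each posterior becomes the prior for the next update.
After a key feature='present': P(strain 1) = 0.2·0.8000 / (0.2·0.8000 + 0.25·0.2000) ≈ 0.7619
After a secondary marker='not observed': P(strain 1) = 0.85·0.7619 / (0.85·0.7619 + 0.25·0.2381) ≈ 0.9158
After a secondary marker='not observed': P(strain 1) = 0.85·0.9158 / (0.85·0.9158 + 0.25·0.0842) ≈ 0.9737
After a secondary marker='observed': P(strain 1) = 0.15·0.9737 / (0.15·0.9737 + 0.75·0.0263) ≈ 0.8809
After a key feature='present': P(strain 1) = 0.2·0.8809 / (0.2·0.8809 + 0.25·0.1191) ≈ 0.8555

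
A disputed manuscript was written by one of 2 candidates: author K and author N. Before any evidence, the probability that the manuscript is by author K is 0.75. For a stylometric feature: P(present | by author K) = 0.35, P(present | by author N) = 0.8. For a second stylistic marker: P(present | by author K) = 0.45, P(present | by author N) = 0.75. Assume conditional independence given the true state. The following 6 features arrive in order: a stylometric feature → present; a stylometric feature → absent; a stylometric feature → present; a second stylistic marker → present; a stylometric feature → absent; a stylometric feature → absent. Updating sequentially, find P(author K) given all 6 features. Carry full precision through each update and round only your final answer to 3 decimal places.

0.922

After a stylometric feature='present': P(author K) = 0.35·0.7500 / (0.35·0.7500 + 0.8·0.2500) ≈ 0.5676
After a stylometric feature='absent': P(author K) = 0.65·0.5676 / (0.65·0.5676 + 0.2·0.4324) ≈ 0.8101
After a stylometric feature='present': P(author K) = 0.35·0.8101 / (0.35·0.8101 + 0.8·0.1899) ≈ 0.6511
After a second stylistic marker='present': P(author K) = 0.45·0.6511 / (0.45·0.6511 + 0.75·0.3489) ≈ 0.5282
After a stylometric feature='absent': P(author K) = 0.65·0.5282 / (0.65·0.5282 + 0.2·0.4718) ≈ 0.7844
After a stylometric feature='absent': P(author K) = 0.65·0.7844 / (0.65·0.7844 + 0.2·0.2156) ≈ 0.9220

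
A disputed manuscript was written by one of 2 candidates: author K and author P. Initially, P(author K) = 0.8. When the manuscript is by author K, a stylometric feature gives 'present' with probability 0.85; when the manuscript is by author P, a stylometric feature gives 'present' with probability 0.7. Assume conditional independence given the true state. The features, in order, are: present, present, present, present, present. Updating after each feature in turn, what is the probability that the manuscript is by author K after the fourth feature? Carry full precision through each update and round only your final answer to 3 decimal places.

0.897

After 'present': P(author K) = 0.85·0.8000 / (0.85·0.8000 + 0.7·0.2000) ≈ 0.8293
After 'present': P(author K) = 0.85·0.8293 / (0.85·0.8293 + 0.7·0.1707) ≈ 0.8550
After 'present': P(author K) = 0.85·0.8550 / (0.85·0.8550 + 0.7·0.1450) ≈ 0.8775
After 'present': P(author K) = 0.85·0.8775 / (0.85·0.8775 + 0.7·0.1225) ≈ 0.8969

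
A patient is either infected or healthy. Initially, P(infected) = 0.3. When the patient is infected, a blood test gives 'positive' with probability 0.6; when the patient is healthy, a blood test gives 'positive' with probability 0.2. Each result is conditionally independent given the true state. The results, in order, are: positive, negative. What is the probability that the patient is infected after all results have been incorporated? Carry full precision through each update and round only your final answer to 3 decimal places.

After 'positive': P(infected) = 0.6·0.3000 / (0.6·0.3000 + 0.2·0.7000) ≈ 0.5625
After 'negative': P(infected) = 0.4·0.5625 / (0.4·0.5625 + 0.8·0.4375) ≈ 0.3913

0.391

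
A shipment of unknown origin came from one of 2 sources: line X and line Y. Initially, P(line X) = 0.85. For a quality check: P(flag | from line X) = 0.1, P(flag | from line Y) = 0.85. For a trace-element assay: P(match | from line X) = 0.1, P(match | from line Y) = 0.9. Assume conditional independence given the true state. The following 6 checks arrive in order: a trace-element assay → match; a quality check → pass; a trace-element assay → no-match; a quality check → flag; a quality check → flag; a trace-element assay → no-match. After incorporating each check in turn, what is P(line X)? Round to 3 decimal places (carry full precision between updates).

After a trace-element assay='match': P(line X) = 0.1·0.8500 / (0.1·0.8500 + 0.9·0.1500) ≈ 0.3864
After a quality check='pass': P(line X) = 0.9·0.3864 / (0.9·0.3864 + 0.15·0.6136) ≈ 0.7907
After a trace-element assay='no-match': P(line X) = 0.9·0.7907 / (0.9·0.7907 + 0.1·0.2093) ≈ 0.9714
After a quality check='flag': P(line X) = 0.1·0.9714 / (0.1·0.9714 + 0.85·0.0286) ≈ 0.8000
After a quality check='flag': P(line X) = 0.1·0.8000 / (0.1·0.8000 + 0.85·0.2000) ≈ 0.3200
After a trace-element assay='no-match': P(line X) = 0.9·0.3200 / (0.9·0.3200 + 0.1·0.6800) ≈ 0.8090

0.809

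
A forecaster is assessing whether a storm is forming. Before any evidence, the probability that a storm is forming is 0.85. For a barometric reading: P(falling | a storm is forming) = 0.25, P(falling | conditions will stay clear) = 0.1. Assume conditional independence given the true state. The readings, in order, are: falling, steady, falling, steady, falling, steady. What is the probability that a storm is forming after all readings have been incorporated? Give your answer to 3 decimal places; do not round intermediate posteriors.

0.981

Each posterior becomes the prior for the next update.
After 'falling': P(storm) = 0.25·0.8500 / (0.25·0.8500 + 0.1·0.1500) ≈ 0.9341
After 'steady': P(storm) = 0.75·0.9341 / (0.75·0.9341 + 0.9·0.0659) ≈ 0.9219
After 'falling': P(storm) = 0.25·0.9219 / (0.25·0.9219 + 0.1·0.0781) ≈ 0.9672
After 'steady': P(storm) = 0.75·0.9672 / (0.75·0.9672 + 0.9·0.0328) ≈ 0.9609
After 'falling': P(storm) = 0.25·0.9609 / (0.25·0.9609 + 0.1·0.0391) ≈ 0.9840
After 'steady': P(storm) = 0.75·0.9840 / (0.75·0.9840 + 0.9·0.0160) ≈ 0.9809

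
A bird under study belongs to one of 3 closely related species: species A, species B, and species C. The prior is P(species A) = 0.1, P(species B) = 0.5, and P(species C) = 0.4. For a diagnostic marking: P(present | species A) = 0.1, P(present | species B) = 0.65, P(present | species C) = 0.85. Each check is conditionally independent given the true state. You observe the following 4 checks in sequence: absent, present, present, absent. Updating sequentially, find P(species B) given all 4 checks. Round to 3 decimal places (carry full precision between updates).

Each posterior becomes the prior for the next update.
After 'absent': normaliser = 0.9·0.1000 + 0.35·0.5000 + 0.15·0.4000; P(species A) ≈ 0.2769, P(species B) ≈ 0.5385, P(species C) ≈ 0.1846
After 'present': normaliser = 0.1·0.2769 + 0.65·0.5385 + 0.85·0.1846; P(species A) ≈ 0.0518, P(species B) ≈ 0.6547, P(species C) ≈ 0.2935
After 'present': normaliser = 0.1·0.0518 + 0.65·0.6547 + 0.85·0.2935; P(species A) ≈ 0.0076, P(species B) ≈ 0.6256, P(species C) ≈ 0.3668
After 'absent': normaliser = 0.9·0.0076 + 0.35·0.6256 + 0.15·0.3668; P(species A) ≈ 0.0244, P(species B) ≈ 0.7797, P(species C) ≈ 0.1959

0.780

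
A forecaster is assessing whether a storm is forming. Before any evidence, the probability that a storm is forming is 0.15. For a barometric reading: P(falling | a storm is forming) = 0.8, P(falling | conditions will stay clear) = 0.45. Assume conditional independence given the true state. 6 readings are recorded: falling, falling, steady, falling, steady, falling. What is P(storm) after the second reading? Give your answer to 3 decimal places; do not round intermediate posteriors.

0.358

Each posterior becomes the prior for the next update.
After 'falling': P(storm) = 0.8·0.1500 / (0.8·0.1500 + 0.45·0.8500) ≈ 0.2388
After 'falling': P(storm) = 0.8·0.2388 / (0.8·0.2388 + 0.45·0.7612) ≈ 0.3580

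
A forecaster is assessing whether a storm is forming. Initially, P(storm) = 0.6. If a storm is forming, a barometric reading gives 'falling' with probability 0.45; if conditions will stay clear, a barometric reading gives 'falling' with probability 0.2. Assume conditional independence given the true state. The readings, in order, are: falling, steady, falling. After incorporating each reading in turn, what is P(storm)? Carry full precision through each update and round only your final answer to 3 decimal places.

0.839

Each posterior becomes the prior for the next update.
After 'falling': P(storm) = 0.45·0.6000 / (0.45·0.6000 + 0.2·0.4000) ≈ 0.7714
After 'steady': P(storm) = 0.55·0.7714 / (0.55·0.7714 + 0.8·0.2286) ≈ 0.6988
After 'falling': P(storm) = 0.45·0.6988 / (0.45·0.6988 + 0.2·0.3012) ≈ 0.8392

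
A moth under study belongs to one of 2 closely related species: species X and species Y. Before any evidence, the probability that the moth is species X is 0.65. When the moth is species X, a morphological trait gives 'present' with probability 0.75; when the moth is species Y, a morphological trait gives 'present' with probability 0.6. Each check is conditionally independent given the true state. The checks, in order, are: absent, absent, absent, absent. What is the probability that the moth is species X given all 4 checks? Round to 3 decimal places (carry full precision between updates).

After 'absent': P(species X) = 0.25·0.6500 / (0.25·0.6500 + 0.4·0.3500) ≈ 0.5372
After 'absent': P(species X) = 0.25·0.5372 / (0.25·0.5372 + 0.4·0.4628) ≈ 0.4204
After 'absent': P(species X) = 0.25·0.4204 / (0.25·0.4204 + 0.4·0.5796) ≈ 0.3120
After 'absent': P(species X) = 0.25·0.3120 / (0.25·0.3120 + 0.4·0.6880) ≈ 0.2208

0.221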